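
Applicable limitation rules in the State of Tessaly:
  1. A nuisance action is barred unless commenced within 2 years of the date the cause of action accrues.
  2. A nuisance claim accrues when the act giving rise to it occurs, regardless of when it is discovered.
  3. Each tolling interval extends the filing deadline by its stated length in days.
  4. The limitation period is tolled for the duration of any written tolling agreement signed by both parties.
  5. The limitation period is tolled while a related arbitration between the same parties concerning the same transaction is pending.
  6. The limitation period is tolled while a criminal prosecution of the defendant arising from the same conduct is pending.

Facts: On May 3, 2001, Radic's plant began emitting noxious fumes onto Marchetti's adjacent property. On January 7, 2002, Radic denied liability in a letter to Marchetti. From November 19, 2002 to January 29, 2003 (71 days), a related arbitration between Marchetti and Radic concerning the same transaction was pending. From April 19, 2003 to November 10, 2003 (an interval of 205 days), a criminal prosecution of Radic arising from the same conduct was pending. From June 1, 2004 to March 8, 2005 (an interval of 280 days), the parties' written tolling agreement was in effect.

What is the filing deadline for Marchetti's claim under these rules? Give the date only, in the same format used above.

The limitation period began to run on May 3, 2001.
Adding the 2 years base period to May 3, 2001 gives a deadline of May 3, 2003, before any tolling.
The period was tolled for 71 days by the pending related arbitration (November 19, 2002 to January 29, 2003), pushing the deadline to July 13, 2003.
Because the pending criminal prosecution ran from April 19, 2003 to November 10, 2003, the deadline is extended by 205 days to February 3, 2004.
The written tolling agreement starting June 1, 2004 came too late — the period had run on February 3, 2004 — and so does not extend the deadline.
None of the other events listed affects the running of the period under the stated rules.

February 3, 2004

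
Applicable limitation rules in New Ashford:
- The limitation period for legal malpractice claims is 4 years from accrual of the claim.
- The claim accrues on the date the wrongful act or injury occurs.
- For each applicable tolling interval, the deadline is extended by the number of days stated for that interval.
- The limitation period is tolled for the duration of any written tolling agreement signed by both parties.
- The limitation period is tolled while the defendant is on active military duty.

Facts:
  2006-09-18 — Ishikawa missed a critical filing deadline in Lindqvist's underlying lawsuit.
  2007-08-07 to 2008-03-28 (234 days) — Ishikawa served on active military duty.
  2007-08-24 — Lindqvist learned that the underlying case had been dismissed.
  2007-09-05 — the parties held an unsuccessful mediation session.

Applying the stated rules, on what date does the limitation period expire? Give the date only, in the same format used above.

Accrual is governed by the date of the act, so the period began to run on 2006-09-18; the later discovery on 2007-08-24 is irrelevant under the stated rule.
Adding the 4 years base period to 2006-09-18 gives a deadline of 2010-09-18, before any tolling.
Because the defendant's active military service ran from 2007-08-07 to 2008-03-28, the deadline is extended by 234 days to 2011-05-10.
Nothing else in the chronology tolls or restarts the period.

2011-05-10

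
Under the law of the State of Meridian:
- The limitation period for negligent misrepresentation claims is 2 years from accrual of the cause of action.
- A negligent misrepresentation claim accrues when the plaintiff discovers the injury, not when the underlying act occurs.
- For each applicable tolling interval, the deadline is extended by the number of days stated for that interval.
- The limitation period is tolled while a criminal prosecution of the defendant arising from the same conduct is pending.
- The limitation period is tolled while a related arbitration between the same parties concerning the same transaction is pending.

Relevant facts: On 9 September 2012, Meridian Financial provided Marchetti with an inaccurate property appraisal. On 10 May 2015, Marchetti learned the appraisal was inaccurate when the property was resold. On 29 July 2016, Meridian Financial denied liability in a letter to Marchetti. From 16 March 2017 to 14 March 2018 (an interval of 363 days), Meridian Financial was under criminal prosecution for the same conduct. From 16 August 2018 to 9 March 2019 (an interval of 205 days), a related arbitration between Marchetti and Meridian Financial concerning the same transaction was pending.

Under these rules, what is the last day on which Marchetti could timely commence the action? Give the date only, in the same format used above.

Accrual is tied to discovery, so the period began on 10 May 2015 rather than on 9 September 2012 when the act occurred.
Adding the 2 years base period to 10 May 2015 gives a deadline of 10 May 2017, before any tolling.
Because the pending criminal prosecution ran from 16 March 2017 to 14 March 2018, the deadline is extended by 363 days to 8 May 2018.
The pending related arbitration starting 16 August 2018 came too late — the period had run on 8 May 2018 — and so does not extend the deadline.
None of the other events listed affects the running of the period under the stated rules.

8 May 2018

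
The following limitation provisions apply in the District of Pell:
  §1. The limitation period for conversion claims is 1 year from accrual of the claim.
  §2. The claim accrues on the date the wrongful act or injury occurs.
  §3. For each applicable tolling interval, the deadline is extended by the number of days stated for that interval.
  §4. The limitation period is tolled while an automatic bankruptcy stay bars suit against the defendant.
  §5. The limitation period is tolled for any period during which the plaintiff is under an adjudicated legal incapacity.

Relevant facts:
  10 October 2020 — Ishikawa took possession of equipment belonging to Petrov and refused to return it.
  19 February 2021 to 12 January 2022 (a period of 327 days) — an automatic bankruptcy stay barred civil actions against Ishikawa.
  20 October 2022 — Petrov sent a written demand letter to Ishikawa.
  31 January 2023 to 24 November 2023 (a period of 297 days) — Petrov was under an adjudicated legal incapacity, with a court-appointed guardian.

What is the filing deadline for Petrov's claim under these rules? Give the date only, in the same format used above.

The claim accrued on 10 October 2020, the date of the act.
1 year from 10 October 2020 is 10 October 2021.
Because the automatic bankruptcy stay ran from 19 February 2021 to 12 January 2022, the deadline is extended by 327 days to 2 September 2022.
By the time the plaintiff's legal incapacity began on 31 January 2023, the limitation period had already expired on 2 September 2022; that interval cannot revive it.
Nothing else in the chronology tolls or restarts the period.

2 September 2022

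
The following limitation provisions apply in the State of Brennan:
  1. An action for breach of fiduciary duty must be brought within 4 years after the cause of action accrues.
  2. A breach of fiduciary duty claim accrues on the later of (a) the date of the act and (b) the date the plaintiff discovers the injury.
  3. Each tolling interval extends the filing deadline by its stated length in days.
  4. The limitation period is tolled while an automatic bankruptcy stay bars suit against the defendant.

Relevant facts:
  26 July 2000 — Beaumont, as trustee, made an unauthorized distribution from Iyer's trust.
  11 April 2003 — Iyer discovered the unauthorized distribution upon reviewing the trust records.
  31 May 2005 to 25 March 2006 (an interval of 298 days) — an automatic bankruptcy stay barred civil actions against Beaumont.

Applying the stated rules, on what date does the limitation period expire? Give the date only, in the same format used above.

The claim accrued on 11 April 2003 — the later of the 26 July 2000 act and the 11 April 2003 discovery.
The untolled deadline — 4 years after 11 April 2003 — is 11 April 2007.
The period was tolled for 298 days by the automatic bankruptcy stay (31 May 2005 to 25 March 2006), pushing the deadline to 3 February 2008.

3 February 2008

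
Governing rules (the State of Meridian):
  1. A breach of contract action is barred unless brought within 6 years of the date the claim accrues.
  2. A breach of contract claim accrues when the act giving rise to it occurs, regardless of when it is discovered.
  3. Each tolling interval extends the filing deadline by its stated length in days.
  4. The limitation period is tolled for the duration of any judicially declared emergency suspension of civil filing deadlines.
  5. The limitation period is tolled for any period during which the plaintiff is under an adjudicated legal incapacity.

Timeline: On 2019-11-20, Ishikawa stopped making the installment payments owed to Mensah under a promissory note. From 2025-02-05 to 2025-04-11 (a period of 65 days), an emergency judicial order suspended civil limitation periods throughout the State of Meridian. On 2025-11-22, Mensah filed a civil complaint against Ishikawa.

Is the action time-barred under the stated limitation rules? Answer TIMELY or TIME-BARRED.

The claim accrued on 2019-11-20, when the wrongful act occurred.
Adding the 6 years base period to 2019-11-20 gives a deadline of 2025-11-20, before any tolling.
The period was tolled for 65 days by the emergency suspension of filing deadlines (2025-02-05 to 2025-04-11), pushing the deadline to 2026-01-24.
The 2025-11-22 filing precedes the 2026-01-24 deadline; the claim is timely.

TIMELY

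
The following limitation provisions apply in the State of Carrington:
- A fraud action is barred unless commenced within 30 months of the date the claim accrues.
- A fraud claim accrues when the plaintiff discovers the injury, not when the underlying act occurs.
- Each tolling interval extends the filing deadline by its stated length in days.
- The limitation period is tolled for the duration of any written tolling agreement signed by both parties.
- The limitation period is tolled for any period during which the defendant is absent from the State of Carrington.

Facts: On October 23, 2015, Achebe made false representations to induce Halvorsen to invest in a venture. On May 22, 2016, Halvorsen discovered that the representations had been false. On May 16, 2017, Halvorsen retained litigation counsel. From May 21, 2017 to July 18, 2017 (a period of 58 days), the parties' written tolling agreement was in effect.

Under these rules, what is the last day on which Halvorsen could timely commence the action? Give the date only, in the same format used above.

Accrual is tied to discovery, so the period began on May 22, 2016 rather than on October 23, 2015 when the act occurred.
30 months from May 22, 2016 is November 22, 2018.
Because the written tolling agreement ran from May 21, 2017 to July 18, 2017, the deadline is extended by 58 days to January 19, 2019.
The other events in the timeline have no effect on the limitation period under the stated rules.

January 19, 2019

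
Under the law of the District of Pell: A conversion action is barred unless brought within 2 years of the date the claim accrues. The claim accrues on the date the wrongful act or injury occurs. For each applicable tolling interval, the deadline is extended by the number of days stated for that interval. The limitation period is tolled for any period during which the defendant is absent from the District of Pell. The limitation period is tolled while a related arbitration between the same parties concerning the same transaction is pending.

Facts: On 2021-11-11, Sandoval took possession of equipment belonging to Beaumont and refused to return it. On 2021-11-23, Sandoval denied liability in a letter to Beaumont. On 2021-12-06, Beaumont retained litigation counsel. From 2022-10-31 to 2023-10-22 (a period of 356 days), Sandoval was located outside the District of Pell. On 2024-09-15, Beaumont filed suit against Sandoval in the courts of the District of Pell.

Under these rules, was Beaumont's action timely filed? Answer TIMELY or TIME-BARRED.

The claim accrued on 2021-11-11, the date of the act.
2 years from 2021-11-11 is 2023-11-11.
The period was tolled for 356 days by the defendant's absence from the jurisdiction (2022-10-31 to 2023-10-22), pushing the deadline to 2024-11-01.
None of the other events listed affects the running of the period under the stated rules.
Beaumont filed on 2024-09-15, before the 2024-11-01 deadline, so the action is timely.

TIMELY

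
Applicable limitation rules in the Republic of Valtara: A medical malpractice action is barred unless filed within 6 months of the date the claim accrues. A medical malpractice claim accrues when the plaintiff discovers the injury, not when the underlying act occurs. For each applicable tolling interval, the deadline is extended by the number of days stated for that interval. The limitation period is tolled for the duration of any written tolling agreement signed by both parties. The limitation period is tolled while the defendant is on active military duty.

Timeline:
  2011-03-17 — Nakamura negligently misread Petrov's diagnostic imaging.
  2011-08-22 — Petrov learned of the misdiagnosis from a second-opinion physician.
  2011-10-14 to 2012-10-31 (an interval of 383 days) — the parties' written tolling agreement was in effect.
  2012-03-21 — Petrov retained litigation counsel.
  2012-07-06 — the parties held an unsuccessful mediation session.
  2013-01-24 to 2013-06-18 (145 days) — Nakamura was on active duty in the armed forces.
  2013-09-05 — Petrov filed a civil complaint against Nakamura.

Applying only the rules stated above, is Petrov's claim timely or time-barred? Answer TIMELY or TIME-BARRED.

Accrual is tied to discovery, so the period began on 2011-08-22 rather than on 2011-03-17 when the act occurred.
6 months from 2011-08-22 is 2012-02-22.
The period was tolled for 383 days by the written tolling agreement (2011-10-14 to 2012-10-31), pushing the deadline to 2013-03-11.
The period was tolled for 145 days by the defendant's active military service (2013-01-24 to 2013-06-18), pushing the deadline to 2013-08-03.
The other events in the timeline have no effect on the limitation period under the stated rules.
Petrov filed on 2013-09-05, after the 2013-08-03 deadline, so the action is time-barred.

TIME-BARRED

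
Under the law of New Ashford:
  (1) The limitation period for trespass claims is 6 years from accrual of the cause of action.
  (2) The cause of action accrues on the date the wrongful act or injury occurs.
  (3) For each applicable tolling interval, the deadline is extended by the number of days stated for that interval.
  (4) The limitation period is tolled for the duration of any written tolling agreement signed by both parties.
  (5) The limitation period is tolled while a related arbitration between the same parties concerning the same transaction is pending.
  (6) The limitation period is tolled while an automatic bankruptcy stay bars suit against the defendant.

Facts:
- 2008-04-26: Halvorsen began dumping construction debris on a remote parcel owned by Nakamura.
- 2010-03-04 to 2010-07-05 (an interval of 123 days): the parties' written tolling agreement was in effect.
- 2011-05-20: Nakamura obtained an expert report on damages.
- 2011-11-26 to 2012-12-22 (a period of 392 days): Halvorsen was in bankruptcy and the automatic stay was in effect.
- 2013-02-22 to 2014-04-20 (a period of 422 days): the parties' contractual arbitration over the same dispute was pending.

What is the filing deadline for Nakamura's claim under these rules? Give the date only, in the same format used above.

The cause of action accrued on 2008-04-26, the date of the act.
6 years from 2008-04-26 is 2014-04-26.
The period was tolled for 123 days by the written tolling agreement (2010-03-04 to 2010-07-05), pushing the deadline to 2014-08-27.
The automatic bankruptcy stay from 2011-11-26 to 2012-12-22 tolled the period for 392 days, extending the deadline to 2015-09-23.
The pending related arbitration from 2013-02-22 to 2014-04-20 tolled the period for 422 days, extending the deadline to 2016-11-18.
The other events in the timeline have no effect on the limitation period under the stated rules.

2016-11-18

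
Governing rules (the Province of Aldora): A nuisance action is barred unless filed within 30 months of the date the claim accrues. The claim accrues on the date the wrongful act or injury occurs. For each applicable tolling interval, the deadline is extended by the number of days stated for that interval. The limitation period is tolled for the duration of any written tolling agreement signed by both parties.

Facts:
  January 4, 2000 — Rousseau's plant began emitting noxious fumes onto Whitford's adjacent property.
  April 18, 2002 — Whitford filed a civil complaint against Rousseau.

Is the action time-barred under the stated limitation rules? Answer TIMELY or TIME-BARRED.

TIMELY

The limitation period began to run on January 4, 2000.
Adding the 30 months base period to January 4, 2000 gives a deadline of July 4, 2002, before any tolling.
Filing on April 18, 2002 beat the July 4, 2002 deadline — the action is timely.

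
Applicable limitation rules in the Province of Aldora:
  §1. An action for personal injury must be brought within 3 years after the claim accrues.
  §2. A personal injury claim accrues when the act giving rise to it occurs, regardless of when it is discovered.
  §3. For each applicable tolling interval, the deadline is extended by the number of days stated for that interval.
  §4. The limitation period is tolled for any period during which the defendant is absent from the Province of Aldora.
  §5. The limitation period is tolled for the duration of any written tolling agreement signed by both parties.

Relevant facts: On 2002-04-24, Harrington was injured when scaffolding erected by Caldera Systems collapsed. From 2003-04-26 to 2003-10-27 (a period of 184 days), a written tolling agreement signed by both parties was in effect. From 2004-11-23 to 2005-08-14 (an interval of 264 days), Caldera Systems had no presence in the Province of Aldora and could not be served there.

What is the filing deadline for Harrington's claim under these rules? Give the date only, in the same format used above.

The claim accrued on 2002-04-24, the date of the act.
The untolled deadline — 3 years after 2002-04-24 — is 2005-04-24.
The period was tolled for 184 days by the written tolling agreement (2003-04-26 to 2003-10-27), pushing the deadline to 2005-10-25.
The defendant's absence from the jurisdiction from 2004-11-23 to 2005-08-14 tolled the period for 264 days, extending the deadline to 2006-07-16.

2006-07-16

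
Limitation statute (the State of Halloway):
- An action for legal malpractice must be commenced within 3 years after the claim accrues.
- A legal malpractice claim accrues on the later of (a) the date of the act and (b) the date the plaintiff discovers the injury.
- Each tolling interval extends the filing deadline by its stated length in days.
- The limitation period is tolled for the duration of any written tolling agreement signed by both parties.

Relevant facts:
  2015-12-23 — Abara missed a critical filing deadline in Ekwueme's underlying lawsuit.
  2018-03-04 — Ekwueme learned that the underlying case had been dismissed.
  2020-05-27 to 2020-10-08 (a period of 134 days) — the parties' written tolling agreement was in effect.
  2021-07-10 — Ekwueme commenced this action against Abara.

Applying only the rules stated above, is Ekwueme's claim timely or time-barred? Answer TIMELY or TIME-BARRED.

Because discovery on 2018-03-04 post-dates the 2015-12-23 act, accrual under the later-of rule falls on 2018-03-04.
Adding the 3 years base period to 2018-03-04 gives a deadline of 2021-03-04, before any tolling.
The written tolling agreement from 2020-05-27 to 2020-10-08 tolled the period for 134 days, extending the deadline to 2021-07-16.
The 2021-07-10 filing precedes the 2021-07-16 deadline; the claim is timely.

TIMELY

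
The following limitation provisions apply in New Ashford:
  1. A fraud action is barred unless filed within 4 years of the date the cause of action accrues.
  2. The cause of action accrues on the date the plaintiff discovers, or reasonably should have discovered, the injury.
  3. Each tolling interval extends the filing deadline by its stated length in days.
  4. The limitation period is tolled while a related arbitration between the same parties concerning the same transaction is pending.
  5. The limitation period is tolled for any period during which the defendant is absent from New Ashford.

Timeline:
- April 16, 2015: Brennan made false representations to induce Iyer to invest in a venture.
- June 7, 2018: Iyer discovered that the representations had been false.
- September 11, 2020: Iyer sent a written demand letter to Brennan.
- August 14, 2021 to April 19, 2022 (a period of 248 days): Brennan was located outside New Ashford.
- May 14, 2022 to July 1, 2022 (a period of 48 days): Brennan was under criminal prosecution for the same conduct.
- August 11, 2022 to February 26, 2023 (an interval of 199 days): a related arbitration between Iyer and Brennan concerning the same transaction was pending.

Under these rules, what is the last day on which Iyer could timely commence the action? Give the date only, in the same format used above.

The claim did not accrue until Iyer discovered the injury on June 7, 2018; the April 16, 2015 act date does not start the clock under the stated rule.
4 years from June 7, 2018 is June 7, 2022.
The defendant's absence from the jurisdiction from August 14, 2021 to April 19, 2022 tolled the period for 248 days, extending the deadline to February 10, 2023.
The period was tolled for 199 days by the pending related arbitration (August 11, 2022 to February 26, 2023), pushing the deadline to August 28, 2023.
No stated provision tolls the period for a criminal prosecution, so the interval from May 14, 2022 to July 1, 2022 has no effect on the deadline.
The other events in the timeline have no effect on the limitation period under the stated rules.

August 28, 2023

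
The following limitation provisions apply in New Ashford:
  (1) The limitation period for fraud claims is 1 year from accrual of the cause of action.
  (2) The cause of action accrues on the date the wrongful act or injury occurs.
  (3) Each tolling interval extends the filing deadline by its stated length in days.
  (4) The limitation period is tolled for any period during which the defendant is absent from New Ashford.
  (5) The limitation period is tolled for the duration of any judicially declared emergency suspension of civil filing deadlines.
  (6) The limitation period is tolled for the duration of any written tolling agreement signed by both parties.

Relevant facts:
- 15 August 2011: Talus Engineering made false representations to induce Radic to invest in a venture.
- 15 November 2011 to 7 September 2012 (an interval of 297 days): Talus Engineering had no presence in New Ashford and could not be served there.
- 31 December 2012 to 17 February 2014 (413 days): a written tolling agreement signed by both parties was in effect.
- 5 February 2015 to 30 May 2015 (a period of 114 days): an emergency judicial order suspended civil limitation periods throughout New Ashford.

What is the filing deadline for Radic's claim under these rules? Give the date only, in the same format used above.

The cause of action accrued on 15 August 2011, the date of the act.
1 year from 15 August 2011 is 15 August 2012.
The defendant's absence from the jurisdiction from 15 November 2011 to 7 September 2012 tolled the period for 297 days, extending the deadline to 8 June 2013.
The period was tolled for 413 days by the written tolling agreement (31 December 2012 to 17 February 2014), pushing the deadline to 26 July 2014.
The emergency suspension of filing deadlines from 5 February 2015 to 30 May 2015 began after the period had already run on 26 July 2014, so it has no tolling effect.

26 July 2014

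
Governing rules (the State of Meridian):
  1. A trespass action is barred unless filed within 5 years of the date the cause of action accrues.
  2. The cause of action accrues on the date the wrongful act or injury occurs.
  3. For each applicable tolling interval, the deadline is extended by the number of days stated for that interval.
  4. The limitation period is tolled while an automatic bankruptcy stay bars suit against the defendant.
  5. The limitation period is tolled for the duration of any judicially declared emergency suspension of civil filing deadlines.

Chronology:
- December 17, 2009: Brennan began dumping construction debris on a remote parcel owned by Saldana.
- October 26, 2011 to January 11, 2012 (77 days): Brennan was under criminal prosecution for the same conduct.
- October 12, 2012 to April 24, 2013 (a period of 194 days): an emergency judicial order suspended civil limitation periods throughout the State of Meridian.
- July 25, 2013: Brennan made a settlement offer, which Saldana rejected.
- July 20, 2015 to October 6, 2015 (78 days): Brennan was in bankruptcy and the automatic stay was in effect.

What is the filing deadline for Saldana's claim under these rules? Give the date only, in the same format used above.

The claim accrued on December 17, 2009, when the wrongful act occurred.
5 years from December 17, 2009 is December 17, 2014.
The emergency suspension of filing deadlines from October 12, 2012 to April 24, 2013 tolled the period for 194 days, extending the deadline to June 29, 2015.
By the time the automatic bankruptcy stay began on July 20, 2015, the limitation period had already expired on June 29, 2015; that interval cannot revive it.
Although a criminal prosecution ran from October 26, 2011 to January 11, 2012, the stated rules do not make that a tolling event, so it is disregarded.
None of the other events listed affects the running of the period under the stated rules.

June 29, 2015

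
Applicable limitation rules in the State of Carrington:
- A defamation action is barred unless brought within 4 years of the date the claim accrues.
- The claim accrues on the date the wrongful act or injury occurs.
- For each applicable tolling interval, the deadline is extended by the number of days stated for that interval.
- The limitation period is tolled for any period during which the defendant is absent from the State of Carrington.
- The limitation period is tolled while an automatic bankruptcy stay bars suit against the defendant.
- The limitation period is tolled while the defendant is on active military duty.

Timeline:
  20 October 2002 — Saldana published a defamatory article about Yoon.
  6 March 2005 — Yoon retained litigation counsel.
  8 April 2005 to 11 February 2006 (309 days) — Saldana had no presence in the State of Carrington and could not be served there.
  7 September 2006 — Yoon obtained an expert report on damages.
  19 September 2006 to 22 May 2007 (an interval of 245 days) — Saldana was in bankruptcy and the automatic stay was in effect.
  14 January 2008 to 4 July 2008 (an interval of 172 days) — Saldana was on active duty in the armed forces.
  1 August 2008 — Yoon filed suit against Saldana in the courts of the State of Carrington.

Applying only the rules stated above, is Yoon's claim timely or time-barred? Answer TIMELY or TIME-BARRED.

TIMELY

The limitation period began to run on 20 October 2002.
4 years from 20 October 2002 is 20 October 2006.
The defendant's absence from the jurisdiction from 8 April 2005 to 11 February 2006 tolled the period for 309 days, extending the deadline to 25 August 2007.
Because the automatic bankruptcy stay ran from 19 September 2006 to 22 May 2007, the deadline is extended by 245 days to 26 April 2008.
The defendant's active military service from 14 January 2008 to 4 July 2008 tolled the period for 172 days, extending the deadline to 15 October 2008.
Nothing else in the chronology tolls or restarts the period.
Filing on 1 August 2008 beat the 15 October 2008 deadline — the action is timely.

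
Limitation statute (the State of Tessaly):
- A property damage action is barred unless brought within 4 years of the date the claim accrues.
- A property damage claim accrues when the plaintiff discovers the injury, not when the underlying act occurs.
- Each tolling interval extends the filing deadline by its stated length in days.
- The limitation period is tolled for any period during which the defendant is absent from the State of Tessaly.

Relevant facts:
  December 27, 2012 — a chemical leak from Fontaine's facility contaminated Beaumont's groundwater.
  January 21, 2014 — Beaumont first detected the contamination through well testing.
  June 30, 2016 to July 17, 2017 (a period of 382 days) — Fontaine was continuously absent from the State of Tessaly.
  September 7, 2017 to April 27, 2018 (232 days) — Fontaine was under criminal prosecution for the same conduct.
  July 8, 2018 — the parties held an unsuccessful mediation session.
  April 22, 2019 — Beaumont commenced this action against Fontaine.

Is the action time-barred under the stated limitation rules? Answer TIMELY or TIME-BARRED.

The claim did not accrue until Beaumont discovered the injury on January 21, 2014; the December 27, 2012 act date does not start the clock under the stated rule.
Adding the 4 years base period to January 21, 2014 gives a deadline of January 21, 2018, before any tolling.
Because the defendant's absence from the jurisdiction ran from June 30, 2016 to July 17, 2017, the deadline is extended by 382 days to February 7, 2019.
The pending criminal prosecution from September 7, 2017 to April 27, 2018 does not toll the period, because no stated rule makes a criminal prosecution a tolling event.
None of the other events listed affects the running of the period under the stated rules.
Beaumont filed on April 22, 2019, after the February 7, 2019 deadline, so the action is time-barred.

TIME-BARRED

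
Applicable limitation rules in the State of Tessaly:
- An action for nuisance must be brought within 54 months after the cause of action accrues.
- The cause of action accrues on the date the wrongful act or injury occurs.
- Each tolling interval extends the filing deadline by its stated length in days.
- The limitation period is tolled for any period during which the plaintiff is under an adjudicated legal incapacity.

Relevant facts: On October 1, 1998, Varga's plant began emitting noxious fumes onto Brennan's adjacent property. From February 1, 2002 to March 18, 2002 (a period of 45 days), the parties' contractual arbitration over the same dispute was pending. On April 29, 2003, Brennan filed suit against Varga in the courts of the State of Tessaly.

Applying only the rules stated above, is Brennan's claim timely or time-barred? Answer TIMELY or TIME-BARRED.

TIME-BARRED

The claim accrued on October 1, 1998, when the wrongful act occurred.
The untolled deadline — 54 months after October 1, 1998 — is April 1, 2003.
The pending related arbitration from February 1, 2002 to March 18, 2002 does not toll the period, because no stated rule makes a pending arbitration a tolling event.
Filing on April 29, 2003 missed the April 1, 2003 deadline — the action is time-barred.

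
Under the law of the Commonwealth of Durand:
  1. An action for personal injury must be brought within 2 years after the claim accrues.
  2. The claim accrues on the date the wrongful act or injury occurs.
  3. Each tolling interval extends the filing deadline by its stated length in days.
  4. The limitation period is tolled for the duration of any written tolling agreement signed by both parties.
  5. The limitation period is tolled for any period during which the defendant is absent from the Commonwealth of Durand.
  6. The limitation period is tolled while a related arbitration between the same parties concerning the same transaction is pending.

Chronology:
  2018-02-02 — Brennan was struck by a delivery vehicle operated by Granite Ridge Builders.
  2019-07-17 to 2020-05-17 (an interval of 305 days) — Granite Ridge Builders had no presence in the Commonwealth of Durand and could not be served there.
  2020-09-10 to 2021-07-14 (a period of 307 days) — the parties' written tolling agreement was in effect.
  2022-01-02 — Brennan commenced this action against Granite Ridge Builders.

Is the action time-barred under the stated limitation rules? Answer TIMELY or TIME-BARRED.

TIME-BARRED

The claim accrued on 2018-02-02, the date of the act.
2 years from 2018-02-02 is 2020-02-02.
Because the defendant's absence from the jurisdiction ran from 2019-07-17 to 2020-05-17, the deadline is extended by 305 days to 2020-12-03.
The period was tolled for 307 days by the written tolling agreement (2020-09-10 to 2021-07-14), pushing the deadline to 2021-10-06.
Brennan filed on 2022-01-02, after the 2021-10-06 deadline, so the action is time-barred.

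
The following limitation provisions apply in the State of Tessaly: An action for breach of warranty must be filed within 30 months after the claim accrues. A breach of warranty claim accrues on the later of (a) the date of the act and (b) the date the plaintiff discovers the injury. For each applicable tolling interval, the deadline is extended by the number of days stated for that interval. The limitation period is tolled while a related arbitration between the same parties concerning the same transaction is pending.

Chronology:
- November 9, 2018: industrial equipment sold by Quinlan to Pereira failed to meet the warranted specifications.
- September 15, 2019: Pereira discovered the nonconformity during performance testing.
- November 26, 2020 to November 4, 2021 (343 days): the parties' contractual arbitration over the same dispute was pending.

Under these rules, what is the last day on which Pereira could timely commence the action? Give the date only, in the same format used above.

Taking the later of the act (November 9, 2018) and discovery (September 15, 2019), the claim accrued on September 15, 2019.
30 months from September 15, 2019 is March 15, 2022.
Because the pending related arbitration ran from November 26, 2020 to November 4, 2021, the deadline is extended by 343 days to February 21, 2023.

February 21, 2023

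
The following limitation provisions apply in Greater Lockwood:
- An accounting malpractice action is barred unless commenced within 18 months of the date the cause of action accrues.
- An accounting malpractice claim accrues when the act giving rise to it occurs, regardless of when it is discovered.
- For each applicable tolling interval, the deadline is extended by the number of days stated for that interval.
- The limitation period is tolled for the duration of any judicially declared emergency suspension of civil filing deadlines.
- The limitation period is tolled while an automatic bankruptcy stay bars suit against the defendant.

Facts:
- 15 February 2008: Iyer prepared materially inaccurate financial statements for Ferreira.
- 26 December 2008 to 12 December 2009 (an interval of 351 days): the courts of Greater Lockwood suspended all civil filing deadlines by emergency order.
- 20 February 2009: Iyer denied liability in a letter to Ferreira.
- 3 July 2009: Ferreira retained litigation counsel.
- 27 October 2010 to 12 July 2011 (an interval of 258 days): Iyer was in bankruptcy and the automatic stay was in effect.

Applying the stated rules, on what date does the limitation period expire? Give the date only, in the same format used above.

The claim accrued on 15 February 2008, when the wrongful act occurred.
18 months from 15 February 2008 is 15 August 2009.
The emergency suspension of filing deadlines from 26 December 2008 to 12 December 2009 tolled the period for 351 days, extending the deadline to 1 August 2010.
The automatic bankruptcy stay starting 27 October 2010 came too late — the period had run on 1 August 2010 — and so does not extend the deadline.
None of the other events listed affects the running of the period under the stated rules.

1 August 2010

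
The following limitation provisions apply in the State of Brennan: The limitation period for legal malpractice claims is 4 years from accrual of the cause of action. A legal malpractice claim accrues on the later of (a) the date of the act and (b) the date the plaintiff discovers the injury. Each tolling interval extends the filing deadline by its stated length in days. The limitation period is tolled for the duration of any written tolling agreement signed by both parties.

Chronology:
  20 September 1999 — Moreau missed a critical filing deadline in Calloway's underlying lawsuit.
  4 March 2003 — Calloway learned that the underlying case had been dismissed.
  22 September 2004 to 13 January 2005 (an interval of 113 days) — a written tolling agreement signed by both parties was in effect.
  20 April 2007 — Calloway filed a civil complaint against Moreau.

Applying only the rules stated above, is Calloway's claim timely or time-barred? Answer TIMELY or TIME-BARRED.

TIMELY

Because discovery on 4 March 2003 post-dates the 20 September 1999 act, accrual under the later-of rule falls on 4 March 2003.
4 years from 4 March 2003 is 4 March 2007.
The written tolling agreement from 22 September 2004 to 13 January 2005 tolled the period for 113 days, extending the deadline to 25 June 2007.
The 20 April 2007 filing precedes the 25 June 2007 deadline; the claim is timely.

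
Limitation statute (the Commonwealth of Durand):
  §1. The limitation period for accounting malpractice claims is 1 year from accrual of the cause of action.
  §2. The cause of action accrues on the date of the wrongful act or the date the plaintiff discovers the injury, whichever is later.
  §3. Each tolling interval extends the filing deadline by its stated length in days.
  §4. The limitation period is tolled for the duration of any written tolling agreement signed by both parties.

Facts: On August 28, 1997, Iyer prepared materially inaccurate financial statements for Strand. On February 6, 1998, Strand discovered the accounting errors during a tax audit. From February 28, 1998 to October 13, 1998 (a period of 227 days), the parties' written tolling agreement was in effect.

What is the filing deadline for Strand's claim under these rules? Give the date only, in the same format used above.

September 21, 1999

Taking the later of the act (August 28, 1997) and discovery (February 6, 1998), the claim accrued on February 6, 1998.
The untolled deadline — 1 year after February 6, 1998 — is February 6, 1999.
The written tolling agreement from February 28, 1998 to October 13, 1998 tolled the period for 227 days, extending the deadline to September 21, 1999.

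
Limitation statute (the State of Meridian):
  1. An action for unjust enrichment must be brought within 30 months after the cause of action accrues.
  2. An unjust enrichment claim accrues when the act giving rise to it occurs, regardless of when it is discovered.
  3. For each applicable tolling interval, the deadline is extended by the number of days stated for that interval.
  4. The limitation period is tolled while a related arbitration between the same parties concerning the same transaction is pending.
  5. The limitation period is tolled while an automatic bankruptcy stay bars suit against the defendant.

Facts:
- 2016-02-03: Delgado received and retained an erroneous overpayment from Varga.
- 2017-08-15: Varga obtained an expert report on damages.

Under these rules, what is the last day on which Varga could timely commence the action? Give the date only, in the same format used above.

2018-08-03

The limitation period began to run on 2016-02-03.
Adding the 30 months base period to 2016-02-03 gives a deadline of 2018-08-03, before any tolling.
None of the other events listed affects the running of the period under the stated rules.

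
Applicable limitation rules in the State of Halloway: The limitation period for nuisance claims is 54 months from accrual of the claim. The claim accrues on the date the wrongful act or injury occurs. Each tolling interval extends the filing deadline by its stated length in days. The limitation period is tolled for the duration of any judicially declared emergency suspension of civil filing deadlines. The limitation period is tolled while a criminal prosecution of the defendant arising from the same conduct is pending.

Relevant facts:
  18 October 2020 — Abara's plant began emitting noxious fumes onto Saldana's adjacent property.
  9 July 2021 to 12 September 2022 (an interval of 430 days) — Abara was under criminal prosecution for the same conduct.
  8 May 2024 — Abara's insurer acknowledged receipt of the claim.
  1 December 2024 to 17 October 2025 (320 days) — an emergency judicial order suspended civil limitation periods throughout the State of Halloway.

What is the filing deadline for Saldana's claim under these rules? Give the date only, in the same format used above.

8 May 2027

The claim accrued on 18 October 2020, when the wrongful act occurred.
The untolled deadline — 54 months after 18 October 2020 — is 18 April 2025.
The pending criminal prosecution from 9 July 2021 to 12 September 2022 tolled the period for 430 days, extending the deadline to 22 June 2026.
Because the emergency suspension of filing deadlines ran from 1 December 2024 to 17 October 2025, the deadline is extended by 320 days to 8 May 2027.
The other events in the timeline have no effect on the limitation period under the stated rules.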